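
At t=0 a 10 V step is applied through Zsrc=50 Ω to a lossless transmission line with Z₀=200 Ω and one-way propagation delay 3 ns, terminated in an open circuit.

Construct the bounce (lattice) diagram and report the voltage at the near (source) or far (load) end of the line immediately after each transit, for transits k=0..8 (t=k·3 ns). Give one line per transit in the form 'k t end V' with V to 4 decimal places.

0 0 source 8.0000
1 3 load 16.0000
2 6 source 11.2000
3 9 load 6.4000
4 12 source 9.2800
5 15 load 12.1600
6 18 source 10.4320
7 21 load 8.7040
8 24 source 9.7408

Γ_L=1.000000, Γ_S=-0.600000; launch V₁=10·200/250=8.000000
k=0 src: V=8.0000
k=1 load: inc=8.000000, refl=8.000000·1.000000=8.0000; V=0.000000+8.000000+8.000000=16.0000
k=2 src: inc=8.000000, refl=8.000000·-0.600000=-4.8000; V=8.000000+8.000000+-4.800000=11.2000
k=3 load: inc=-4.800000, refl=-4.800000·1.000000=-4.8000; V=16.000000+-4.800000+-4.800000=6.4000
k=4 src: inc=-4.800000, refl=-4.800000·-0.600000=2.8800; V=11.200000+-4.800000+2.880000=9.2800
k=5 load: inc=2.880000, refl=2.880000·1.000000=2.8800; V=6.400000+2.880000+2.880000=12.1600
k=6 src: inc=2.880000, refl=2.880000·-0.600000=-1.7280; V=9.280000+2.880000+-1.728000=10.4320
k=7 load: inc=-1.728000, refl=-1.728000·1.000000=-1.7280; V=12.160000+-1.728000+-1.728000=8.7040
k=8 src: inc=-1.728000, refl=-1.728000·-0.600000=1.0368; V=10.432000+-1.728000+1.036800=9.7408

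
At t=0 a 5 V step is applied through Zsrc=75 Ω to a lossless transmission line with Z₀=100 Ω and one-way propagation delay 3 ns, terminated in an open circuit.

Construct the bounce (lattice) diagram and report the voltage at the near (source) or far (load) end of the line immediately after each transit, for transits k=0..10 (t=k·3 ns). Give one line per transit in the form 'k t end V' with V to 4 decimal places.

Γ_L=1.000000, Γ_S=-0.142857; launch V₁=5·100/175=2.857143
k=0 src: V=2.8571
k=1 load: inc=2.857143, refl=2.857143·1.000000=2.8571; V=0.000000+2.857143+2.857143=5.7143
k=2 src: inc=2.857143, refl=2.857143·-0.142857=-0.4082; V=2.857143+2.857143+-0.408163=5.3061
k=3 load: inc=-0.408163, refl=-0.408163·1.000000=-0.4082; V=5.714286+-0.408163+-0.408163=4.8980
k=4 src: inc=-0.408163, refl=-0.408163·-0.142857=0.0583; V=5.306122+-0.408163+0.058309=4.9563
k=5 load: inc=0.058309, refl=0.058309·1.000000=0.0583; V=4.897959+0.058309+0.058309=5.0146
k=6 src: inc=0.058309, refl=0.058309·-0.142857=-0.0083; V=4.956268+0.058309+-0.008330=5.0062
k=7 load: inc=-0.008330, refl=-0.008330·1.000000=-0.0083; V=5.014577+-0.008330+-0.008330=4.9979
k=8 src: inc=-0.008330, refl=-0.008330·-0.142857=0.0012; V=5.006247+-0.008330+0.001190=4.9991
k=9 load: inc=0.001190, refl=0.001190·1.000000=0.0012; V=4.997918+0.001190+0.001190=5.0003
k=10 src: inc=0.001190, refl=0.001190·-0.142857=-0.0002; V=4.999108+0.001190+-0.000170=5.0001

0 0 source 2.8571
1 3 load 5.7143
2 6 source 5.3061
3 9 load 4.8980
4 12 source 4.9563
5 15 load 5.0146
6 18 source 5.0062
7 21 load 4.9979
8 24 source 4.9991
9 27 load 5.0003
10 30 source 5.0001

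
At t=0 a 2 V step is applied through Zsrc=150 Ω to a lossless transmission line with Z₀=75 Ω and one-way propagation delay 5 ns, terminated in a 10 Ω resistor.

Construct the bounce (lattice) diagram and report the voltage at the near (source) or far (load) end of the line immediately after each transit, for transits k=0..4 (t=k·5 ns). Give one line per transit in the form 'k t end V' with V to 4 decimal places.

Γ_L=-0.764706, Γ_S=0.333333; launch V₁=2·75/225=0.666667
k=0 src: V=0.6667
k=1 load: inc=0.666667, refl=0.666667·-0.764706=-0.5098; V=0.000000+0.666667+-0.509804=0.1569
k=2 src: inc=-0.509804, refl=-0.509804·0.333333=-0.1699; V=0.666667+-0.509804+-0.169935=-0.0131
k=3 load: inc=-0.169935, refl=-0.169935·-0.764706=0.1300; V=0.156863+-0.169935+0.129950=0.1169
k=4 src: inc=0.129950, refl=0.129950·0.333333=0.0433; V=-0.013072+0.129950+0.043317=0.1602

0 0 source 0.6667
1 5 load 0.1569
2 10 source -0.0131
3 15 load 0.1169
4 20 source 0.1602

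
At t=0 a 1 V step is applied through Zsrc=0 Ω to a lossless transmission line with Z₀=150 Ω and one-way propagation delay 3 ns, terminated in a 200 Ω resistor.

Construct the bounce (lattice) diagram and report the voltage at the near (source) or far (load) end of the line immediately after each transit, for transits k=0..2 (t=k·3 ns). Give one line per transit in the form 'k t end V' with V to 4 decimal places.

0 0 source 1.0000
1 3 load 1.1429
2 6 source 1.0000

Γ_L=0.142857, Γ_S=-1.000000; launch V₁=1·150/150=1.000000
k=0 src: V=1.0000
k=1 load: inc=1.000000, refl=1.000000·0.142857=0.1429; V=0.000000+1.000000+0.142857=1.1429
k=2 src: inc=0.142857, refl=0.142857·-1.000000=-0.1429; V=1.000000+0.142857+-0.142857=1.0000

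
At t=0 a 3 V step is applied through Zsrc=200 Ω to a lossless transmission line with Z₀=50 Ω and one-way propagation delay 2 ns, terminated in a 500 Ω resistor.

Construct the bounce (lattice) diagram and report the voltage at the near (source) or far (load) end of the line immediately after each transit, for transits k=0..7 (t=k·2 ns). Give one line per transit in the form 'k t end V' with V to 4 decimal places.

Γ_L=0.818182, Γ_S=0.600000; launch V₁=3·50/250=0.600000
k=0 src: V=0.6000
k=1 load: inc=0.600000, refl=0.600000·0.818182=0.4909; V=0.000000+0.600000+0.490909=1.0909
k=2 src: inc=0.490909, refl=0.490909·0.600000=0.2945; V=0.600000+0.490909+0.294545=1.3855
k=3 load: inc=0.294545, refl=0.294545·0.818182=0.2410; V=1.090909+0.294545+0.240992=1.6264
k=4 src: inc=0.240992, refl=0.240992·0.600000=0.1446; V=1.385455+0.240992+0.144595=1.7710
k=5 load: inc=0.144595, refl=0.144595·0.818182=0.1183; V=1.626446+0.144595+0.118305=1.8893
k=6 src: inc=0.118305, refl=0.118305·0.600000=0.0710; V=1.771041+0.118305+0.070983=1.9603
k=7 load: inc=0.070983, refl=0.070983·0.818182=0.0581; V=1.889346+0.070983+0.058077=2.0184

0 0 source 0.6000
1 2 load 1.0909
2 4 source 1.3855
3 6 load 1.6264
4 8 source 1.7710
5 10 load 1.8893
6 12 source 1.9603
7 14 load 2.0184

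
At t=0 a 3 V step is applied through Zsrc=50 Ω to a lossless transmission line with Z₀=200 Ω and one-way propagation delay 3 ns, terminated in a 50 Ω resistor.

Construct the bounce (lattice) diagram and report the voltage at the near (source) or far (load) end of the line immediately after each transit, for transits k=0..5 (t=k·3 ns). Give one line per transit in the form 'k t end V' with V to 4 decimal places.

0 0 source 2.4000
1 3 load 0.9600
2 6 source 1.8240
3 9 load 1.3056
4 12 source 1.6166
5 15 load 1.4300

Γ_L=-0.600000, Γ_S=-0.600000; launch V₁=3·200/250=2.400000
k=0 src: V=2.4000
k=1 load: inc=2.400000, refl=2.400000·-0.600000=-1.4400; V=0.000000+2.400000+-1.440000=0.9600
k=2 src: inc=-1.440000, refl=-1.440000·-0.600000=0.8640; V=2.400000+-1.440000+0.864000=1.8240
k=3 load: inc=0.864000, refl=0.864000·-0.600000=-0.5184; V=0.960000+0.864000+-0.518400=1.3056
k=4 src: inc=-0.518400, refl=-0.518400·-0.600000=0.3110; V=1.824000+-0.518400+0.311040=1.6166
k=5 load: inc=0.311040, refl=0.311040·-0.600000=-0.1866; V=1.305600+0.311040+-0.186624=1.4300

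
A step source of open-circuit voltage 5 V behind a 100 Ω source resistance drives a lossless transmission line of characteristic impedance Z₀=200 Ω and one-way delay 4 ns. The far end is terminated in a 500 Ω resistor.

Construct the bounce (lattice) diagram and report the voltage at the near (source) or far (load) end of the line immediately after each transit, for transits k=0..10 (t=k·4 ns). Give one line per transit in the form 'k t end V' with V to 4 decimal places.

0 0 source 3.3333
1 4 load 4.7619
2 8 source 4.2857
3 12 load 4.0816
4 16 source 4.1497
5 20 load 4.1788
6 24 source 4.1691
7 28 load 4.1649
8 32 source 4.1663
9 36 load 4.1669
10 40 source 4.1667

Γ_L=0.428571, Γ_S=-0.333333; launch V₁=5·200/300=3.333333
k=0 src: V=3.3333
k=1 load: inc=3.333333, refl=3.333333·0.428571=1.4286; V=0.000000+3.333333+1.428571=4.7619
k=2 src: inc=1.428571, refl=1.428571·-0.333333=-0.4762; V=3.333333+1.428571+-0.476190=4.2857
k=3 load: inc=-0.476190, refl=-0.476190·0.428571=-0.2041; V=4.761905+-0.476190+-0.204082=4.0816
k=4 src: inc=-0.204082, refl=-0.204082·-0.333333=0.0680; V=4.285714+-0.204082+0.068027=4.1497
k=5 load: inc=0.068027, refl=0.068027·0.428571=0.0292; V=4.081633+0.068027+0.029155=4.1788
k=6 src: inc=0.029155, refl=0.029155·-0.333333=-0.0097; V=4.149660+0.029155+-0.009718=4.1691
k=7 load: inc=-0.009718, refl=-0.009718·0.428571=-0.0042; V=4.178814+-0.009718+-0.004165=4.1649
k=8 src: inc=-0.004165, refl=-0.004165·-0.333333=0.0014; V=4.169096+-0.004165+0.001388=4.1663
k=9 load: inc=0.001388, refl=0.001388·0.428571=0.0006; V=4.164931+0.001388+0.000595=4.1669
k=10 src: inc=0.000595, refl=0.000595·-0.333333=-0.0002; V=4.166320+0.000595+-0.000198=4.1667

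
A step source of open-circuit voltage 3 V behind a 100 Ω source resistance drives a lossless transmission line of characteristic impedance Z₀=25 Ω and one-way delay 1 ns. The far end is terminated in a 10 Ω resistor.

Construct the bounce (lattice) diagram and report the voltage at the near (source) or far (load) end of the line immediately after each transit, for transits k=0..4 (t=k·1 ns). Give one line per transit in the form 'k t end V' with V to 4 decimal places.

0 0 source 0.6000
1 1 load 0.3429
2 2 source 0.1886
3 3 load 0.2547
4 4 source 0.2944

Γ_L=-0.428571, Γ_S=0.600000; launch V₁=3·25/125=0.600000
k=0 src: V=0.6000
k=1 load: inc=0.600000, refl=0.600000·-0.428571=-0.2571; V=0.000000+0.600000+-0.257143=0.3429
k=2 src: inc=-0.257143, refl=-0.257143·0.600000=-0.1543; V=0.600000+-0.257143+-0.154286=0.1886
k=3 load: inc=-0.154286, refl=-0.154286·-0.428571=0.0661; V=0.342857+-0.154286+0.066122=0.2547
k=4 src: inc=0.066122, refl=0.066122·0.600000=0.0397; V=0.188571+0.066122+0.039673=0.2944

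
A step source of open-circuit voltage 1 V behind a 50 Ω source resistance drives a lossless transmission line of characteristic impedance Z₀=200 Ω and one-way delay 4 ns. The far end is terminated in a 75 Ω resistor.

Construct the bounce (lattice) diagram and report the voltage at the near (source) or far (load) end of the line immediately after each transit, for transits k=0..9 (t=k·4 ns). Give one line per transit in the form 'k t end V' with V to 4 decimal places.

0 0 source 0.8000
1 4 load 0.4364
2 8 source 0.6545
3 12 load 0.5554
4 16 source 0.6149
5 20 load 0.5878
6 24 source 0.6041
7 28 load 0.5967
8 32 source 0.6011
9 36 load 0.5991

Γ_L=-0.454545, Γ_S=-0.600000; launch V₁=1·200/250=0.800000
k=0 src: V=0.8000
k=1 load: inc=0.800000, refl=0.800000·-0.454545=-0.3636; V=0.000000+0.800000+-0.363636=0.4364
k=2 src: inc=-0.363636, refl=-0.363636·-0.600000=0.2182; V=0.800000+-0.363636+0.218182=0.6545
k=3 load: inc=0.218182, refl=0.218182·-0.454545=-0.0992; V=0.436364+0.218182+-0.099174=0.5554
k=4 src: inc=-0.099174, refl=-0.099174·-0.600000=0.0595; V=0.654545+-0.099174+0.059504=0.6149
k=5 load: inc=0.059504, refl=0.059504·-0.454545=-0.0270; V=0.555372+0.059504+-0.027047=0.5878
k=6 src: inc=-0.027047, refl=-0.027047·-0.600000=0.0162; V=0.614876+-0.027047+0.016228=0.6041
k=7 load: inc=0.016228, refl=0.016228·-0.454545=-0.0074; V=0.587829+0.016228+-0.007377=0.5967
k=8 src: inc=-0.007377, refl=-0.007377·-0.600000=0.0044; V=0.604057+-0.007377+0.004426=0.6011
k=9 load: inc=0.004426, refl=0.004426·-0.454545=-0.0020; V=0.596681+0.004426+-0.002012=0.5991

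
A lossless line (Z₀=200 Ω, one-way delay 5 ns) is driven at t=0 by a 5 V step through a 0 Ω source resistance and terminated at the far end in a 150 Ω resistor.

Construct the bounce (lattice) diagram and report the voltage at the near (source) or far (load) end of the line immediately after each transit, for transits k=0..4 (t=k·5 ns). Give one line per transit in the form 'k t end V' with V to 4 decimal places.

0 0 source 5.0000
1 5 load 4.2857
2 10 source 5.0000
3 15 load 4.8980
4 20 source 5.0000

Γ_L=-0.142857, Γ_S=-1.000000; launch V₁=5·200/200=5.000000
k=0 src: V=5.0000
k=1 load: inc=5.000000, refl=5.000000·-0.142857=-0.7143; V=0.000000+5.000000+-0.714286=4.2857
k=2 src: inc=-0.714286, refl=-0.714286·-1.000000=0.7143; V=5.000000+-0.714286+0.714286=5.0000
k=3 load: inc=0.714286, refl=0.714286·-0.142857=-0.1020; V=4.285714+0.714286+-0.102041=4.8980
k=4 src: inc=-0.102041, refl=-0.102041·-1.000000=0.1020; V=5.000000+-0.102041+0.102041=5.0000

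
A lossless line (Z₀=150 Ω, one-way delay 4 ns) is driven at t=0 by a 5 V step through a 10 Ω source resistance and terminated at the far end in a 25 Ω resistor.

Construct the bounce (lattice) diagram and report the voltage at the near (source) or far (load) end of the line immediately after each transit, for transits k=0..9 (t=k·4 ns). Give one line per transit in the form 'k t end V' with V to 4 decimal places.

Γ_L=-0.714286, Γ_S=-0.875000; launch V₁=5·150/160=4.687500
k=0 src: V=4.6875
k=1 load: inc=4.687500, refl=4.687500·-0.714286=-3.3482; V=0.000000+4.687500+-3.348214=1.3393
k=2 src: inc=-3.348214, refl=-3.348214·-0.875000=2.9297; V=4.687500+-3.348214+2.929688=4.2690
k=3 load: inc=2.929688, refl=2.929688·-0.714286=-2.0926; V=1.339286+2.929688+-2.092634=2.1763
k=4 src: inc=-2.092634, refl=-2.092634·-0.875000=1.8311; V=4.268973+-2.092634+1.831055=4.0074
k=5 load: inc=1.831055, refl=1.831055·-0.714286=-1.3079; V=2.176339+1.831055+-1.307896=2.6995
k=6 src: inc=-1.307896, refl=-1.307896·-0.875000=1.1444; V=4.007394+-1.307896+1.144409=3.8439
k=7 load: inc=1.144409, refl=1.144409·-0.714286=-0.8174; V=2.699498+1.144409+-0.817435=3.0265
k=8 src: inc=-0.817435, refl=-0.817435·-0.875000=0.7153; V=3.843907+-0.817435+0.715256=3.7417
k=9 load: inc=0.715256, refl=0.715256·-0.714286=-0.5109; V=3.026472+0.715256+-0.510897=3.2308

0 0 source 4.6875
1 4 load 1.3393
2 8 source 4.2690
3 12 load 2.1763
4 16 source 4.0074
5 20 load 2.6995
6 24 source 3.8439
7 28 load 3.0265
8 32 source 3.7417
9 36 load 3.2308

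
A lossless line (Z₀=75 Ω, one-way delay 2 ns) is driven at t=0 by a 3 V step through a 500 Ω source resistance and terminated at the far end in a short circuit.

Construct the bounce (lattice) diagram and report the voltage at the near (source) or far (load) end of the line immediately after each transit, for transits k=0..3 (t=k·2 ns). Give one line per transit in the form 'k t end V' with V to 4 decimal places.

0 0 source 0.3913
1 2 load 0.0000
2 4 source -0.2892
3 6 load 0.0000

Γ_L=-1.000000, Γ_S=0.739130; launch V₁=3·75/575=0.391304
k=0 src: V=0.3913
k=1 load: inc=0.391304, refl=0.391304·-1.000000=-0.3913; V=0.000000+0.391304+-0.391304=0.0000
k=2 src: inc=-0.391304, refl=-0.391304·0.739130=-0.2892; V=0.391304+-0.391304+-0.289225=-0.2892
k=3 load: inc=-0.289225, refl=-0.289225·-1.000000=0.2892; V=0.000000+-0.289225+0.289225=0.0000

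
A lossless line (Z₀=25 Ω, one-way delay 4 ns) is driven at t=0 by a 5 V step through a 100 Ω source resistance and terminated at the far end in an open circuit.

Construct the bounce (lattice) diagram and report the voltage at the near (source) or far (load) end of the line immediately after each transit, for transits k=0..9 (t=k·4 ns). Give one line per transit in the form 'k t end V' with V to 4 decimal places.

0 0 source 1.0000
1 4 load 2.0000
2 8 source 2.6000
3 12 load 3.2000
4 16 source 3.5600
5 20 load 3.9200
6 24 source 4.1360
7 28 load 4.3520
8 32 source 4.4816
9 36 load 4.6112

Γ_L=1.000000, Γ_S=0.600000; launch V₁=5·25/125=1.000000
k=0 src: V=1.0000
k=1 load: inc=1.000000, refl=1.000000·1.000000=1.0000; V=0.000000+1.000000+1.000000=2.0000
k=2 src: inc=1.000000, refl=1.000000·0.600000=0.6000; V=1.000000+1.000000+0.600000=2.6000
k=3 load: inc=0.600000, refl=0.600000·1.000000=0.6000; V=2.000000+0.600000+0.600000=3.2000
k=4 src: inc=0.600000, refl=0.600000·0.600000=0.3600; V=2.600000+0.600000+0.360000=3.5600
k=5 load: inc=0.360000, refl=0.360000·1.000000=0.3600; V=3.200000+0.360000+0.360000=3.9200
k=6 src: inc=0.360000, refl=0.360000·0.600000=0.2160; V=3.560000+0.360000+0.216000=4.1360
k=7 load: inc=0.216000, refl=0.216000·1.000000=0.2160; V=3.920000+0.216000+0.216000=4.3520
k=8 src: inc=0.216000, refl=0.216000·0.600000=0.1296; V=4.136000+0.216000+0.129600=4.4816
k=9 load: inc=0.129600, refl=0.129600·1.000000=0.1296; V=4.352000+0.129600+0.129600=4.6112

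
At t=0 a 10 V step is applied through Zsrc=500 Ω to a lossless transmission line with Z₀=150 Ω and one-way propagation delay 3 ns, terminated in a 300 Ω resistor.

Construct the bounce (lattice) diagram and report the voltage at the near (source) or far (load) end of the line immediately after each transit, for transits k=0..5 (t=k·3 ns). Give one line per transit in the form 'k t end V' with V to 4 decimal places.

Γ_L=0.333333, Γ_S=0.538462; launch V₁=10·150/650=2.307692
k=0 src: V=2.3077
k=1 load: inc=2.307692, refl=2.307692·0.333333=0.7692; V=0.000000+2.307692+0.769231=3.0769
k=2 src: inc=0.769231, refl=0.769231·0.538462=0.4142; V=2.307692+0.769231+0.414201=3.4911
k=3 load: inc=0.414201, refl=0.414201·0.333333=0.1381; V=3.076923+0.414201+0.138067=3.6292
k=4 src: inc=0.138067, refl=0.138067·0.538462=0.0743; V=3.491124+0.138067+0.074344=3.7035
k=5 load: inc=0.074344, refl=0.074344·0.333333=0.0248; V=3.629191+0.074344+0.024781=3.7283

0 0 source 2.3077
1 3 load 3.0769
2 6 source 3.4911
3 9 load 3.6292
4 12 source 3.7035
5 15 load 3.7283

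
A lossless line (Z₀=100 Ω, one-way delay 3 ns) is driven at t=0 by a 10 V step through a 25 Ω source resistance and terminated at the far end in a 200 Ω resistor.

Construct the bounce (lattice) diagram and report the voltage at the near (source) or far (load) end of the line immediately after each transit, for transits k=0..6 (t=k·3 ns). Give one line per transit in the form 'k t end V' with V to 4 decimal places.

0 0 source 8.0000
1 3 load 10.6667
2 6 source 9.0667
3 9 load 8.5333
4 12 source 8.8533
5 15 load 8.9600
6 18 source 8.8960

Γ_L=0.333333, Γ_S=-0.600000; launch V₁=10·100/125=8.000000
k=0 src: V=8.0000
k=1 load: inc=8.000000, refl=8.000000·0.333333=2.6667; V=0.000000+8.000000+2.666667=10.6667
k=2 src: inc=2.666667, refl=2.666667·-0.600000=-1.6000; V=8.000000+2.666667+-1.600000=9.0667
k=3 load: inc=-1.600000, refl=-1.600000·0.333333=-0.5333; V=10.666667+-1.600000+-0.533333=8.5333
k=4 src: inc=-0.533333, refl=-0.533333·-0.600000=0.3200; V=9.066667+-0.533333+0.320000=8.8533
k=5 load: inc=0.320000, refl=0.320000·0.333333=0.1067; V=8.533333+0.320000+0.106667=8.9600
k=6 src: inc=0.106667, refl=0.106667·-0.600000=-0.0640; V=8.853333+0.106667+-0.064000=8.8960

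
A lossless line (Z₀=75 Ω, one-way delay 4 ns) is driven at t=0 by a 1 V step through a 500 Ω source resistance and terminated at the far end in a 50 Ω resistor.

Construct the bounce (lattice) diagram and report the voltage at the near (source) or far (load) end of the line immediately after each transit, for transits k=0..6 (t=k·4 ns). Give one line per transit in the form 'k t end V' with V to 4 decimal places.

0 0 source 0.1304
1 4 load 0.1043
2 8 source 0.0851
3 12 load 0.0889
4 16 source 0.0918
5 20 load 0.0912
6 24 source 0.0908

Γ_L=-0.200000, Γ_S=0.739130; launch V₁=1·75/575=0.130435
k=0 src: V=0.1304
k=1 load: inc=0.130435, refl=0.130435·-0.200000=-0.0261; V=0.000000+0.130435+-0.026087=0.1043
k=2 src: inc=-0.026087, refl=-0.026087·0.739130=-0.0193; V=0.130435+-0.026087+-0.019282=0.0851
k=3 load: inc=-0.019282, refl=-0.019282·-0.200000=0.0039; V=0.104348+-0.019282+0.003856=0.0889
k=4 src: inc=0.003856, refl=0.003856·0.739130=0.0029; V=0.085066+0.003856+0.002850=0.0918
k=5 load: inc=0.002850, refl=0.002850·-0.200000=-0.0006; V=0.088922+0.002850+-0.000570=0.0912
k=6 src: inc=-0.000570, refl=-0.000570·0.739130=-0.0004; V=0.091773+-0.000570+-0.000421=0.0908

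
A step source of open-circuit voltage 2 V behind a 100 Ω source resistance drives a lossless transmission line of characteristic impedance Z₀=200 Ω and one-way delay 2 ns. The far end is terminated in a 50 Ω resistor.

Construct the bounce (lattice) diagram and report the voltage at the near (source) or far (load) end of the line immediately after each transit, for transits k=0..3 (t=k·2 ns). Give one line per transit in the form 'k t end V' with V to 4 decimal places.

Γ_L=-0.600000, Γ_S=-0.333333; launch V₁=2·200/300=1.333333
k=0 src: V=1.3333
k=1 load: inc=1.333333, refl=1.333333·-0.600000=-0.8000; V=0.000000+1.333333+-0.800000=0.5333
k=2 src: inc=-0.800000, refl=-0.800000·-0.333333=0.2667; V=1.333333+-0.800000+0.266667=0.8000
k=3 load: inc=0.266667, refl=0.266667·-0.600000=-0.1600; V=0.533333+0.266667+-0.160000=0.6400

0 0 source 1.3333
1 2 load 0.5333
2 4 source 0.8000
3 6 load 0.6400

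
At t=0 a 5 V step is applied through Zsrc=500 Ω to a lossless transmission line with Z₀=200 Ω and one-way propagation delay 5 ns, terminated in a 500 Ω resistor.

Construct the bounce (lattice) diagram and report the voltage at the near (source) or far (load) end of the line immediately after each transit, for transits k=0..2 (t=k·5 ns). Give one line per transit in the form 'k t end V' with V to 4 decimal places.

Γ_L=0.428571, Γ_S=0.428571; launch V₁=5·200/700=1.428571
k=0 src: V=1.4286
k=1 load: inc=1.428571, refl=1.428571·0.428571=0.6122; V=0.000000+1.428571+0.612245=2.0408
k=2 src: inc=0.612245, refl=0.612245·0.428571=0.2624; V=1.428571+0.612245+0.262391=2.3032

0 0 source 1.4286
1 5 load 2.0408
2 10 source 2.3032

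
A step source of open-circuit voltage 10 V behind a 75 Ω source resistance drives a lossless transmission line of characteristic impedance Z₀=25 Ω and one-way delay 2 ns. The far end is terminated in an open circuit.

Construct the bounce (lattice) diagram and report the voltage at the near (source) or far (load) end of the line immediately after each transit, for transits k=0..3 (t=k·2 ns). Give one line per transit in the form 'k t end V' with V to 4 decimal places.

0 0 source 2.5000
1 2 load 5.0000
2 4 source 6.2500
3 6 load 7.5000

Γ_L=1.000000, Γ_S=0.500000; launch V₁=10·25/100=2.500000
k=0 src: V=2.5000
k=1 load: inc=2.500000, refl=2.500000·1.000000=2.5000; V=0.000000+2.500000+2.500000=5.0000
k=2 src: inc=2.500000, refl=2.500000·0.500000=1.2500; V=2.500000+2.500000+1.250000=6.2500
k=3 load: inc=1.250000, refl=1.250000·1.000000=1.2500; V=5.000000+1.250000+1.250000=7.5000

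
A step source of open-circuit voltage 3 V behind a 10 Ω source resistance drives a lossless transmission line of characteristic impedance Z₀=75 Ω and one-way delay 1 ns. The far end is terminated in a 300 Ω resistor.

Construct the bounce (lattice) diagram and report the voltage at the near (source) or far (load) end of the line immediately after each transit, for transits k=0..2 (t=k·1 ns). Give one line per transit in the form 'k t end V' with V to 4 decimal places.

0 0 source 2.6471
1 1 load 4.2353
2 2 source 3.0208

Γ_L=0.600000, Γ_S=-0.764706; launch V₁=3·75/85=2.647059
k=0 src: V=2.6471
k=1 load: inc=2.647059, refl=2.647059·0.600000=1.5882; V=0.000000+2.647059+1.588235=4.2353
k=2 src: inc=1.588235, refl=1.588235·-0.764706=-1.2145; V=2.647059+1.588235+-1.214533=3.0208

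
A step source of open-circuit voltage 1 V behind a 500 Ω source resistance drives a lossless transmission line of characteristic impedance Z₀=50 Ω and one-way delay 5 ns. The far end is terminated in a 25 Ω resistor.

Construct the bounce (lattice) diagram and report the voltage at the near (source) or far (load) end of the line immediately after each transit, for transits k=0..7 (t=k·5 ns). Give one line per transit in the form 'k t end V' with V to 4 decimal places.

0 0 source 0.0909
1 5 load 0.0606
2 10 source 0.0358
3 15 load 0.0441
4 20 source 0.0508
5 25 load 0.0486
6 30 source 0.0467
7 35 load 0.0474

Γ_L=-0.333333, Γ_S=0.818182; launch V₁=1·50/550=0.090909
k=0 src: V=0.0909
k=1 load: inc=0.090909, refl=0.090909·-0.333333=-0.0303; V=0.000000+0.090909+-0.030303=0.0606
k=2 src: inc=-0.030303, refl=-0.030303·0.818182=-0.0248; V=0.090909+-0.030303+-0.024793=0.0358
k=3 load: inc=-0.024793, refl=-0.024793·-0.333333=0.0083; V=0.060606+-0.024793+0.008264=0.0441
k=4 src: inc=0.008264, refl=0.008264·0.818182=0.0068; V=0.035813+0.008264+0.006762=0.0508
k=5 load: inc=0.006762, refl=0.006762·-0.333333=-0.0023; V=0.044077+0.006762+-0.002254=0.0486
k=6 src: inc=-0.002254, refl=-0.002254·0.818182=-0.0018; V=0.050839+-0.002254+-0.001844=0.0467
k=7 load: inc=-0.001844, refl=-0.001844·-0.333333=0.0006; V=0.048585+-0.001844+0.000615=0.0474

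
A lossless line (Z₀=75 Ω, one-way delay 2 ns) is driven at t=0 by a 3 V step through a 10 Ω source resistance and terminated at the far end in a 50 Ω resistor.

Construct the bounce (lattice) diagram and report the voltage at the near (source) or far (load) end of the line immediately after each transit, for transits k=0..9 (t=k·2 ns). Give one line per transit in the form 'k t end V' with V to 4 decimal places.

Γ_L=-0.200000, Γ_S=-0.764706; launch V₁=3·75/85=2.647059
k=0 src: V=2.6471
k=1 load: inc=2.647059, refl=2.647059·-0.200000=-0.5294; V=0.000000+2.647059+-0.529412=2.1176
k=2 src: inc=-0.529412, refl=-0.529412·-0.764706=0.4048; V=2.647059+-0.529412+0.404844=2.5225
k=3 load: inc=0.404844, refl=0.404844·-0.200000=-0.0810; V=2.117647+0.404844+-0.080969=2.4415
k=4 src: inc=-0.080969, refl=-0.080969·-0.764706=0.0619; V=2.522491+-0.080969+0.061917=2.5034
k=5 load: inc=0.061917, refl=0.061917·-0.200000=-0.0124; V=2.441522+0.061917+-0.012383=2.4911
k=6 src: inc=-0.012383, refl=-0.012383·-0.764706=0.0095; V=2.503440+-0.012383+0.009470=2.5005
k=7 load: inc=0.009470, refl=0.009470·-0.200000=-0.0019; V=2.491056+0.009470+-0.001894=2.4986
k=8 src: inc=-0.001894, refl=-0.001894·-0.764706=0.0014; V=2.500526+-0.001894+0.001448=2.5001
k=9 load: inc=0.001448, refl=0.001448·-0.200000=-0.0003; V=2.498632+0.001448+-0.000290=2.4998

0 0 source 2.6471
1 2 load 2.1176
2 4 source 2.5225
3 6 load 2.4415
4 8 source 2.5034
5 10 load 2.4911
6 12 source 2.5005
7 14 load 2.4986
8 16 source 2.5001
9 18 load 2.4998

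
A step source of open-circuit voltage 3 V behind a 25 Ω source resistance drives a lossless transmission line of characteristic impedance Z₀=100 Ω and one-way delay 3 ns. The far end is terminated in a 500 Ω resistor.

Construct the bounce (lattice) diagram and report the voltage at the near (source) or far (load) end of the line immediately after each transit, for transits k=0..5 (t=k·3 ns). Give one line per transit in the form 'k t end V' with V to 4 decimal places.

Γ_L=0.666667, Γ_S=-0.600000; launch V₁=3·100/125=2.400000
k=0 src: V=2.4000
k=1 load: inc=2.400000, refl=2.400000·0.666667=1.6000; V=0.000000+2.400000+1.600000=4.0000
k=2 src: inc=1.600000, refl=1.600000·-0.600000=-0.9600; V=2.400000+1.600000+-0.960000=3.0400
k=3 load: inc=-0.960000, refl=-0.960000·0.666667=-0.6400; V=4.000000+-0.960000+-0.640000=2.4000
k=4 src: inc=-0.640000, refl=-0.640000·-0.600000=0.3840; V=3.040000+-0.640000+0.384000=2.7840
k=5 load: inc=0.384000, refl=0.384000·0.666667=0.2560; V=2.400000+0.384000+0.256000=3.0400

0 0 source 2.4000
1 3 load 4.0000
2 6 source 3.0400
3 9 load 2.4000
4 12 source 2.7840
5 15 load 3.0400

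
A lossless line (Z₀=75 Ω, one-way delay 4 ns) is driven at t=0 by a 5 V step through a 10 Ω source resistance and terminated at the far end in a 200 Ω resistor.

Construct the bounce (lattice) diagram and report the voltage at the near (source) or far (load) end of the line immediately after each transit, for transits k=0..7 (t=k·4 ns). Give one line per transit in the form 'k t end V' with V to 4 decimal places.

0 0 source 4.4118
1 4 load 6.4171
2 8 source 4.8836
3 12 load 4.1866
4 16 source 4.7196
5 20 load 4.9619
6 24 source 4.7766
7 28 load 4.6924

Γ_L=0.454545, Γ_S=-0.764706; launch V₁=5·75/85=4.411765
k=0 src: V=4.4118
k=1 load: inc=4.411765, refl=4.411765·0.454545=2.0053; V=0.000000+4.411765+2.005348=6.4171
k=2 src: inc=2.005348, refl=2.005348·-0.764706=-1.5335; V=4.411765+2.005348+-1.533501=4.8836
k=3 load: inc=-1.533501, refl=-1.533501·0.454545=-0.6970; V=6.417112+-1.533501+-0.697046=4.1866
k=4 src: inc=-0.697046, refl=-0.697046·-0.764706=0.5330; V=4.883611+-0.697046+0.533035=4.7196
k=5 load: inc=0.533035, refl=0.533035·0.454545=0.2423; V=4.186565+0.533035+0.242289=4.9619
k=6 src: inc=0.242289, refl=0.242289·-0.764706=-0.1853; V=4.719600+0.242289+-0.185280=4.7766
k=7 load: inc=-0.185280, refl=-0.185280·0.454545=-0.0842; V=4.961889+-0.185280+-0.084218=4.6924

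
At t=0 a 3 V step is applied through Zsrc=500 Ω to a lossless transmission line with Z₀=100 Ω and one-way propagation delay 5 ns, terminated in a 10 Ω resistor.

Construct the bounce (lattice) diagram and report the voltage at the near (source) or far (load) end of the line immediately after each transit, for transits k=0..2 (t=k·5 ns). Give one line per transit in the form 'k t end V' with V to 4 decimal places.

0 0 source 0.5000
1 5 load 0.0909
2 10 source -0.1818

Γ_L=-0.818182, Γ_S=0.666667; launch V₁=3·100/600=0.500000
k=0 src: V=0.5000
k=1 load: inc=0.500000, refl=0.500000·-0.818182=-0.4091; V=0.000000+0.500000+-0.409091=0.0909
k=2 src: inc=-0.409091, refl=-0.409091·0.666667=-0.2727; V=0.500000+-0.409091+-0.272727=-0.1818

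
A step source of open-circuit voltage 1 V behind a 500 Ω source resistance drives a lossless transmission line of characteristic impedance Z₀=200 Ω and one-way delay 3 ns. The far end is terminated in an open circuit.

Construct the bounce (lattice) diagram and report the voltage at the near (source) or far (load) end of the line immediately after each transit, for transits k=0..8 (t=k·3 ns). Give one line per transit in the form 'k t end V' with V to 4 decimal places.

Γ_L=1.000000, Γ_S=0.428571; launch V₁=1·200/700=0.285714
k=0 src: V=0.2857
k=1 load: inc=0.285714, refl=0.285714·1.000000=0.2857; V=0.000000+0.285714+0.285714=0.5714
k=2 src: inc=0.285714, refl=0.285714·0.428571=0.1224; V=0.285714+0.285714+0.122449=0.6939
k=3 load: inc=0.122449, refl=0.122449·1.000000=0.1224; V=0.571429+0.122449+0.122449=0.8163
k=4 src: inc=0.122449, refl=0.122449·0.428571=0.0525; V=0.693878+0.122449+0.052478=0.8688
k=5 load: inc=0.052478, refl=0.052478·1.000000=0.0525; V=0.816327+0.052478+0.052478=0.9213
k=6 src: inc=0.052478, refl=0.052478·0.428571=0.0225; V=0.868805+0.052478+0.022491=0.9438
k=7 load: inc=0.022491, refl=0.022491·1.000000=0.0225; V=0.921283+0.022491+0.022491=0.9663
k=8 src: inc=0.022491, refl=0.022491·0.428571=0.0096; V=0.943773+0.022491+0.009639=0.9759

0 0 source 0.2857
1 3 load 0.5714
2 6 source 0.6939
3 9 load 0.8163
4 12 source 0.8688
5 15 load 0.9213
6 18 source 0.9438
7 21 load 0.9663
8 24 source 0.9759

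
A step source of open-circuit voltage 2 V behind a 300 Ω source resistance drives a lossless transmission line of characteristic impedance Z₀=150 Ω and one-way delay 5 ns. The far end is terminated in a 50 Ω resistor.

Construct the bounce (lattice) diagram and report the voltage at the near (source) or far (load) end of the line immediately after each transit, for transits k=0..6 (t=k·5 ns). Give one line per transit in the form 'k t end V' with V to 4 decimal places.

Γ_L=-0.500000, Γ_S=0.333333; launch V₁=2·150/450=0.666667
k=0 src: V=0.6667
k=1 load: inc=0.666667, refl=0.666667·-0.500000=-0.3333; V=0.000000+0.666667+-0.333333=0.3333
k=2 src: inc=-0.333333, refl=-0.333333·0.333333=-0.1111; V=0.666667+-0.333333+-0.111111=0.2222
k=3 load: inc=-0.111111, refl=-0.111111·-0.500000=0.0556; V=0.333333+-0.111111+0.055556=0.2778
k=4 src: inc=0.055556, refl=0.055556·0.333333=0.0185; V=0.222222+0.055556+0.018519=0.2963
k=5 load: inc=0.018519, refl=0.018519·-0.500000=-0.0093; V=0.277778+0.018519+-0.009259=0.2870
k=6 src: inc=-0.009259, refl=-0.009259·0.333333=-0.0031; V=0.296296+-0.009259+-0.003086=0.2840

0 0 source 0.6667
1 5 load 0.3333
2 10 source 0.2222
3 15 load 0.2778
4 20 source 0.2963
5 25 load 0.2870
6 30 source 0.2840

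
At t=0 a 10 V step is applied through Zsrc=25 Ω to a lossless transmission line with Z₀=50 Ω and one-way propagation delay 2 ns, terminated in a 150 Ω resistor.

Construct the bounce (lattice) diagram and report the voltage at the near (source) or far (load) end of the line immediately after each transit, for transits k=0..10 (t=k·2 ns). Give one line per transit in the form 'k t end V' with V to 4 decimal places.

0 0 source 6.6667
1 2 load 10.0000
2 4 source 8.8889
3 6 load 8.3333
4 8 source 8.5185
5 10 load 8.6111
6 12 source 8.5802
7 14 load 8.5648
8 16 source 8.5700
9 18 load 8.5725
10 20 source 8.5717

Γ_L=0.500000, Γ_S=-0.333333; launch V₁=10·50/75=6.666667
k=0 src: V=6.6667
k=1 load: inc=6.666667, refl=6.666667·0.500000=3.3333; V=0.000000+6.666667+3.333333=10.0000
k=2 src: inc=3.333333, refl=3.333333·-0.333333=-1.1111; V=6.666667+3.333333+-1.111111=8.8889
k=3 load: inc=-1.111111, refl=-1.111111·0.500000=-0.5556; V=10.000000+-1.111111+-0.555556=8.3333
k=4 src: inc=-0.555556, refl=-0.555556·-0.333333=0.1852; V=8.888889+-0.555556+0.185185=8.5185
k=5 load: inc=0.185185, refl=0.185185·0.500000=0.0926; V=8.333333+0.185185+0.092593=8.6111
k=6 src: inc=0.092593, refl=0.092593·-0.333333=-0.0309; V=8.518519+0.092593+-0.030864=8.5802
k=7 load: inc=-0.030864, refl=-0.030864·0.500000=-0.0154; V=8.611111+-0.030864+-0.015432=8.5648
k=8 src: inc=-0.015432, refl=-0.015432·-0.333333=0.0051; V=8.580247+-0.015432+0.005144=8.5700
k=9 load: inc=0.005144, refl=0.005144·0.500000=0.0026; V=8.564815+0.005144+0.002572=8.5725
k=10 src: inc=0.002572, refl=0.002572·-0.333333=-0.0009; V=8.569959+0.002572+-0.000857=8.5717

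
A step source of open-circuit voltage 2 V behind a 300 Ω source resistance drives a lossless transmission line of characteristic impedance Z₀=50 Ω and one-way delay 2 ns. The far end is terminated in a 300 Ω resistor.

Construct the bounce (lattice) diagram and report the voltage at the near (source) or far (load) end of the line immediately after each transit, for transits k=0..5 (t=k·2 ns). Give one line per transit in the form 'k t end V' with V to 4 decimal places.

Γ_L=0.714286, Γ_S=0.714286; launch V₁=2·50/350=0.285714
k=0 src: V=0.2857
k=1 load: inc=0.285714, refl=0.285714·0.714286=0.2041; V=0.000000+0.285714+0.204082=0.4898
k=2 src: inc=0.204082, refl=0.204082·0.714286=0.1458; V=0.285714+0.204082+0.145773=0.6356
k=3 load: inc=0.145773, refl=0.145773·0.714286=0.1041; V=0.489796+0.145773+0.104123=0.7397
k=4 src: inc=0.104123, refl=0.104123·0.714286=0.0744; V=0.635569+0.104123+0.074374=0.8141
k=5 load: inc=0.074374, refl=0.074374·0.714286=0.0531; V=0.739692+0.074374+0.053124=0.8672

0 0 source 0.2857
1 2 load 0.4898
2 4 source 0.6356
3 6 load 0.7397
4 8 source 0.8141
5 10 load 0.8672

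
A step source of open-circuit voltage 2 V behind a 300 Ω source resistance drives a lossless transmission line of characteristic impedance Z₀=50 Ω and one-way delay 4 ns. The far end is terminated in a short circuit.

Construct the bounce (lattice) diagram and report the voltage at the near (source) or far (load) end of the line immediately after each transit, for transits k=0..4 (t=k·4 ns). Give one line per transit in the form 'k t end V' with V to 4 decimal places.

Γ_L=-1.000000, Γ_S=0.714286; launch V₁=2·50/350=0.285714
k=0 src: V=0.2857
k=1 load: inc=0.285714, refl=0.285714·-1.000000=-0.2857; V=0.000000+0.285714+-0.285714=0.0000
k=2 src: inc=-0.285714, refl=-0.285714·0.714286=-0.2041; V=0.285714+-0.285714+-0.204082=-0.2041
k=3 load: inc=-0.204082, refl=-0.204082·-1.000000=0.2041; V=0.000000+-0.204082+0.204082=0.0000
k=4 src: inc=0.204082, refl=0.204082·0.714286=0.1458; V=-0.204082+0.204082+0.145773=0.1458

0 0 source 0.2857
1 4 load 0.0000
2 8 source -0.2041
3 12 load 0.0000
4 16 source 0.1458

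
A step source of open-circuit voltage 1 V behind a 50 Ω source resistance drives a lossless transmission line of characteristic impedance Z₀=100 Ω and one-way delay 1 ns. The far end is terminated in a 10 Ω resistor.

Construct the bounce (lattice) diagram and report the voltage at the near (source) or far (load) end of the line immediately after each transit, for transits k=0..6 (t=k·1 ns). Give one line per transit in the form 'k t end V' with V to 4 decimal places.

Γ_L=-0.818182, Γ_S=-0.333333; launch V₁=1·100/150=0.666667
k=0 src: V=0.6667
k=1 load: inc=0.666667, refl=0.666667·-0.818182=-0.5455; V=0.000000+0.666667+-0.545455=0.1212
k=2 src: inc=-0.545455, refl=-0.545455·-0.333333=0.1818; V=0.666667+-0.545455+0.181818=0.3030
k=3 load: inc=0.181818, refl=0.181818·-0.818182=-0.1488; V=0.121212+0.181818+-0.148760=0.1543
k=4 src: inc=-0.148760, refl=-0.148760·-0.333333=0.0496; V=0.303030+-0.148760+0.049587=0.2039
k=5 load: inc=0.049587, refl=0.049587·-0.818182=-0.0406; V=0.154270+0.049587+-0.040571=0.1633
k=6 src: inc=-0.040571, refl=-0.040571·-0.333333=0.0135; V=0.203857+-0.040571+0.013524=0.1768

0 0 source 0.6667
1 1 load 0.1212
2 2 source 0.3030
3 3 load 0.1543
4 4 source 0.2039
5 5 load 0.1633
6 6 source 0.1768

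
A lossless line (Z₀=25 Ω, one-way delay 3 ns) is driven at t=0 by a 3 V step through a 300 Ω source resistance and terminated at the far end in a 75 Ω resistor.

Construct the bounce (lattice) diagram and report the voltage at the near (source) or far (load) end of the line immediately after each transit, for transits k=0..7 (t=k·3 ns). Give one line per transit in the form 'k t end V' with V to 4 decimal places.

0 0 source 0.2308
1 3 load 0.3462
2 6 source 0.4438
3 9 load 0.4926
4 12 source 0.5339
5 15 load 0.5546
6 18 source 0.5720
7 21 load 0.5808

Γ_L=0.500000, Γ_S=0.846154; launch V₁=3·25/325=0.230769
k=0 src: V=0.2308
k=1 load: inc=0.230769, refl=0.230769·0.500000=0.1154; V=0.000000+0.230769+0.115385=0.3462
k=2 src: inc=0.115385, refl=0.115385·0.846154=0.0976; V=0.230769+0.115385+0.097633=0.4438
k=3 load: inc=0.097633, refl=0.097633·0.500000=0.0488; V=0.346154+0.097633+0.048817=0.4926
k=4 src: inc=0.048817, refl=0.048817·0.846154=0.0413; V=0.443787+0.048817+0.041306=0.5339
k=5 load: inc=0.041306, refl=0.041306·0.500000=0.0207; V=0.492604+0.041306+0.020653=0.5546
k=6 src: inc=0.020653, refl=0.020653·0.846154=0.0175; V=0.533910+0.020653+0.017476=0.5720
k=7 load: inc=0.017476, refl=0.017476·0.500000=0.0087; V=0.554563+0.017476+0.008738=0.5808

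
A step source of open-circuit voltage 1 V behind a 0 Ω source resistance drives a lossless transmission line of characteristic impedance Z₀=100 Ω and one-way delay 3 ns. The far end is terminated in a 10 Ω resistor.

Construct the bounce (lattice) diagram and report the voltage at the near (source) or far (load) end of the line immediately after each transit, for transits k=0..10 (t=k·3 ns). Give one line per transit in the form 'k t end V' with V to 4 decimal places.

0 0 source 1.0000
1 3 load 0.1818
2 6 source 1.0000
3 9 load 0.3306
4 12 source 1.0000
5 15 load 0.4523
6 18 source 1.0000
7 21 load 0.5519
8 24 source 1.0000
9 27 load 0.6334
10 30 source 1.0000

Γ_L=-0.818182, Γ_S=-1.000000; launch V₁=1·100/100=1.000000
k=0 src: V=1.0000
k=1 load: inc=1.000000, refl=1.000000·-0.818182=-0.8182; V=0.000000+1.000000+-0.818182=0.1818
k=2 src: inc=-0.818182, refl=-0.818182·-1.000000=0.8182; V=1.000000+-0.818182+0.818182=1.0000
k=3 load: inc=0.818182, refl=0.818182·-0.818182=-0.6694; V=0.181818+0.818182+-0.669421=0.3306
k=4 src: inc=-0.669421, refl=-0.669421·-1.000000=0.6694; V=1.000000+-0.669421+0.669421=1.0000
k=5 load: inc=0.669421, refl=0.669421·-0.818182=-0.5477; V=0.330579+0.669421+-0.547708=0.4523
k=6 src: inc=-0.547708, refl=-0.547708·-1.000000=0.5477; V=1.000000+-0.547708+0.547708=1.0000
k=7 load: inc=0.547708, refl=0.547708·-0.818182=-0.4481; V=0.452292+0.547708+-0.448125=0.5519
k=8 src: inc=-0.448125, refl=-0.448125·-1.000000=0.4481; V=1.000000+-0.448125+0.448125=1.0000
k=9 load: inc=0.448125, refl=0.448125·-0.818182=-0.3666; V=0.551875+0.448125+-0.366648=0.6334
k=10 src: inc=-0.366648, refl=-0.366648·-1.000000=0.3666; V=1.000000+-0.366648+0.366648=1.0000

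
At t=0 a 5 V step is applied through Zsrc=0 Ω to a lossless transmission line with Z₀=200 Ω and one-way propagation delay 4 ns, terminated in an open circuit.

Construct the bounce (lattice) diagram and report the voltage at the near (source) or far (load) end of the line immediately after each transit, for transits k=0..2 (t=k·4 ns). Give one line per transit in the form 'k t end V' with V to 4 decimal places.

0 0 source 5.0000
1 4 load 10.0000
2 8 source 5.0000

Γ_L=1.000000, Γ_S=-1.000000; launch V₁=5·200/200=5.000000
k=0 src: V=5.0000
k=1 load: inc=5.000000, refl=5.000000·1.000000=5.0000; V=0.000000+5.000000+5.000000=10.0000
k=2 src: inc=5.000000, refl=5.000000·-1.000000=-5.0000; V=5.000000+5.000000+-5.000000=5.0000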